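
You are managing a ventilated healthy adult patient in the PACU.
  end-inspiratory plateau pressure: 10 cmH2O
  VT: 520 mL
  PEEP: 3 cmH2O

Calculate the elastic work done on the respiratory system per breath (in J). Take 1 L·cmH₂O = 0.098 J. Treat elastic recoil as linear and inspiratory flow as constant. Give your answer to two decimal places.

0.18

Elastic work ≈ ½ × (Pplat − PEEP) × Vt = 0.5 × (10 − 3) × 0.520 L = 0.5 × 7.0 × 0.520 = 1.82 L·cmH2O.
× 0.098 J/(L·cmH2O) → 0.1784 J.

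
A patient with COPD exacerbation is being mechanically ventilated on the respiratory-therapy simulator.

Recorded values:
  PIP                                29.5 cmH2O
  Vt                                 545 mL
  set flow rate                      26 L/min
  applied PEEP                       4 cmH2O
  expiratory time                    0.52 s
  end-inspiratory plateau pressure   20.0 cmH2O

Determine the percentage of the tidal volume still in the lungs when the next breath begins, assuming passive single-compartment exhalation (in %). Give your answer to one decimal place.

49.8

Flow: 26 L/min ÷ 60 = 0.4333 L/s.
R = (PIP − Pplat)/V̇ = (29.5 − 20.0) / 0.4333 = 9.5/0.4333 = 21.925 cmH2O·s/L.
C = Vt/(Pplat − PEEP) = 545.0 / (20.0 − 4) = 545.0/16.0 = 34.063 mL/cmH2O.
τ = R × C = 21.925 × 0.03406 L/cmH2O = 0.7468 s.
Fraction remaining at end-expiration = e^(−Te/τ) = e^(−0.52/0.7468) = 0.4984 → 49.84%.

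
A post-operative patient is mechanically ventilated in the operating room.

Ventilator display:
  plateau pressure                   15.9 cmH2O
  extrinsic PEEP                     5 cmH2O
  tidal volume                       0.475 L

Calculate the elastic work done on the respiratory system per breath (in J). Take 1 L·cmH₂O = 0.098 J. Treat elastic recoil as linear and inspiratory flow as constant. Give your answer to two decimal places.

Elastic work ≈ ½ × (Pplat − PEEP) × Vt = 0.5 × (15.9 − 5) × 0.475 L = 0.5 × 10.9 × 0.475 = 2.589 L·cmH2O.
× 0.098 J/(L·cmH2O) → 0.2537 J.

0.25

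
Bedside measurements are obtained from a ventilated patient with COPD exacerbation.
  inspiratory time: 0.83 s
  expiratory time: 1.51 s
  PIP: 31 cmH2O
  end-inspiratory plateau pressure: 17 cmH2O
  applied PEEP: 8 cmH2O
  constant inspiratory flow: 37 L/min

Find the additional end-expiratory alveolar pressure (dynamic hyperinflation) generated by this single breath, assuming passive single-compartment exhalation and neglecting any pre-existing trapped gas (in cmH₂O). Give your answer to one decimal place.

Flow: 37 L/min ÷ 60 = 0.6167 L/s.
Vt = flow × Ti = 0.6167 L/s × 0.83 s × 1000 mL/L = 511.86 mL.
R = (PIP − Pplat)/V̇ = (31 − 17) / 0.6167 = 14.0/0.6167 = 22.701 cmH2O·s/L.
C = Vt/(Pplat − PEEP) = 511.86 / (17 − 8) = 511.86/9.0 = 56.873 mL/cmH2O.
τ = R × C = 22.701 × 0.05687 L/cmH2O = 1.291 s.
Fraction remaining = e^(−Te/τ) = e^(−1.51/1.291) = 0.3105; trapped volume = 511.86 × 0.3105 = 158.93 mL.
Additional alveolar pressure from trapping ≈ V_trapped / C = 158.93 / 56.873 = 2.794 cmH2O.

2.8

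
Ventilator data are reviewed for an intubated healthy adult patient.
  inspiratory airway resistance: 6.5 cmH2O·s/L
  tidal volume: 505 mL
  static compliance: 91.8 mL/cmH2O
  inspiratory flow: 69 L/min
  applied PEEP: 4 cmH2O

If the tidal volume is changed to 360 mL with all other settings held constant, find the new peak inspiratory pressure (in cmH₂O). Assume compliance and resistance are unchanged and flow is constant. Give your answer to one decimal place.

Flow: 69 L/min ÷ 60 = 1.15 L/s.
PIP = Vt/C + R·V̇ + PEEP (constant-flow equation of motion).
Only the elastic term changes: ΔPIP = ΔVt / C = (360 − 505) / 91.8 = -1.58 cmH2O.
Original PIP = 505/91.8 + 6.5×1.15 + 4 = 16.976 cmH2O; new PIP = 16.976 + (-1.58) = 15.396 cmH2O.

15.4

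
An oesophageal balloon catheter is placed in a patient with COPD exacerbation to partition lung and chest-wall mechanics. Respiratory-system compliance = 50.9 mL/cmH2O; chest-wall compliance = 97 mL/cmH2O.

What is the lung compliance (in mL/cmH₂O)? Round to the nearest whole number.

107

1/CL = 1/Crs − 1/Ccw.
1/CL = 1/50.9 − 1/97 = 0.009337.
CL = 107.1 mL/cmH2O.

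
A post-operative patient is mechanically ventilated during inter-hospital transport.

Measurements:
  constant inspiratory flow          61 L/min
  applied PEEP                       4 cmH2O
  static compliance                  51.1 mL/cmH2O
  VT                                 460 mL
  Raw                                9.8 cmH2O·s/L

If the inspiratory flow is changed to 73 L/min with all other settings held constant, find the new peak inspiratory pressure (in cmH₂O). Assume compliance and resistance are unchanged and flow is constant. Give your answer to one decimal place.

24.9

Flow: 61 L/min ÷ 60 = 1.0167 L/s.
New flow: 73 L/min ÷ 60 = 1.2167 L/s.
PIP = Vt/C + R·V̇ + PEEP (constant-flow equation of motion).
Only the resistive term changes: ΔPIP = R × ΔV̇ = 9.8 × (1.2167 − 1.0167) = 9.8 × 0.2 = 1.96 cmH2O.
Original PIP = 460/51.1 + 9.8×1.0167 + 4 = 22.966 cmH2O; new PIP = 22.966 + (1.96) = 24.926 cmH2O.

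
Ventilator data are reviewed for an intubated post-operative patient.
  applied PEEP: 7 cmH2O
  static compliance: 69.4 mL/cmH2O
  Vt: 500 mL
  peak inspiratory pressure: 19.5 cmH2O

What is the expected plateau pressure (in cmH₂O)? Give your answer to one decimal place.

Pplat = PEEP + Vt / Cstat = 7 + 500 / 69.4 = 7 + 7.205 = 14.205 cmH2O.

14.2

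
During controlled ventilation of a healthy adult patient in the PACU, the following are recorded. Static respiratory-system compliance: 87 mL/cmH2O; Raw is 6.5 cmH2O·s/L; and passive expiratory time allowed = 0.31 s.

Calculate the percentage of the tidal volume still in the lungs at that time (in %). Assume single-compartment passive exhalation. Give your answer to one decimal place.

57.8

τ = R × C = 6.5 × 87 mL/cmH2O = 6.5 × 0.087 L/cmH2O = 0.5655 s.
Passive exhalation: V(t)/V₀ = e^(−t/τ) = e^(−0.31/0.5655) = 0.578.
Fraction remaining = 0.578 → 57.8%.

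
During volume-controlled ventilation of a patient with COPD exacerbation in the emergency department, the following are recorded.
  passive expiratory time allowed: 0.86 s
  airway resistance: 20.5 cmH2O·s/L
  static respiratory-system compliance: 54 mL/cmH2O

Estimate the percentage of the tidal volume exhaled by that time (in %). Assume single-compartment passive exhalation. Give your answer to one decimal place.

τ = R × C = 20.5 × 54 mL/cmH2O = 20.5 × 0.054 L/cmH2O = 1.107 s.
Passive exhalation: V(t)/V₀ = e^(−t/τ) = e^(−0.86/1.107) = 0.4598.
Fraction exhaled = 1 − 0.4598 = 0.5402 → 54.02%.

54.0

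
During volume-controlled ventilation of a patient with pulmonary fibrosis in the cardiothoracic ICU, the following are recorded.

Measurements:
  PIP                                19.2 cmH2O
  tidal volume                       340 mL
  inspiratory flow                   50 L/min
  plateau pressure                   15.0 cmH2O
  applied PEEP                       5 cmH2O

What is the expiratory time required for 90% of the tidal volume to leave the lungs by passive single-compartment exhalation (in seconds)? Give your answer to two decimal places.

0.39

Flow: 50 L/min ÷ 60 = 0.8333 L/s.
R = (PIP − Pplat)/V̇ = (19.2 − 15.0) / 0.8333 = 4.2/0.8333 = 5.04 cmH2O·s/L.
C = Vt/(Pplat − PEEP) = 340.0 / (15.0 − 5) = 340.0/10.0 = 34.0 mL/cmH2O.
τ = R × C = 5.04 × 0.034 L/cmH2O = 0.1714 s.
t = −τ·ln(1 − 0.90) = −0.1714·ln(0.1) = 0.3947 s.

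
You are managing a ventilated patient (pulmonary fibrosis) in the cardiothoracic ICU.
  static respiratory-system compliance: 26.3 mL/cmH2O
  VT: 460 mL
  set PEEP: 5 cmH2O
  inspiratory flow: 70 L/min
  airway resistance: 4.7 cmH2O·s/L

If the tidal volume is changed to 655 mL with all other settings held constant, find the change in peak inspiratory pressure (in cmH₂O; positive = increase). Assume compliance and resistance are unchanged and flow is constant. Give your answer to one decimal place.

PIP = Vt/C + R·V̇ + PEEP (constant-flow equation of motion).
Only the elastic term changes: ΔPIP = ΔVt / C = (655 − 460) / 26.3 = 7.414 cmH2O.

7.4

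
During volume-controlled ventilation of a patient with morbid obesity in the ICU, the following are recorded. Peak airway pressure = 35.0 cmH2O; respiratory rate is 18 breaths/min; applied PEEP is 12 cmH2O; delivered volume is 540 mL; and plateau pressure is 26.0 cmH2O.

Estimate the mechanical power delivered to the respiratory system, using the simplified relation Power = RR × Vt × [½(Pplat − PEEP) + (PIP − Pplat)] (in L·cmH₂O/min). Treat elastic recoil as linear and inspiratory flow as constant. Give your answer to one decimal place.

Per-breath work = Vt × [½(Pplat−PEEP) + (PIP−Pplat)] = 0.540 × [0.5×14.0 + 9.0] = 0.540 × 16.0 = 8.64 L·cmH2O.
Power = 18 × 8.64 = 155.52 L·cmH2O/min.

155.5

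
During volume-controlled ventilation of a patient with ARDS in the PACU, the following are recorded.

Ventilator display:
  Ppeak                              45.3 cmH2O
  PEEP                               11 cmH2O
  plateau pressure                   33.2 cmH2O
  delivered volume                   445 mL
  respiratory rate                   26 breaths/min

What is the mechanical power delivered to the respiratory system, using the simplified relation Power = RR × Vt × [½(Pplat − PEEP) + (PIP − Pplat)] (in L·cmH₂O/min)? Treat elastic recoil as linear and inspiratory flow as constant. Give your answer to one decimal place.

Per-breath work = Vt × [½(Pplat−PEEP) + (PIP−Pplat)] = 0.445 × [0.5×22.2 + 12.1] = 0.445 × 23.2 = 10.324 L·cmH2O.
Power = 26 × 10.324 = 268.42 L·cmH2O/min.

268.4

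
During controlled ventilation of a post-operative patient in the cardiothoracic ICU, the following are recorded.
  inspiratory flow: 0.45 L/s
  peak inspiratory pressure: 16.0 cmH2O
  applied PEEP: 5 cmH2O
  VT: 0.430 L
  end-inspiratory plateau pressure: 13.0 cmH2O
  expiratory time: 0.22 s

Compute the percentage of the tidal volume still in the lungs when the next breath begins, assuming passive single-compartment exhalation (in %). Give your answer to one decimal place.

R = (PIP − Pplat)/V̇ = (16.0 − 13.0) / 0.45 = 3.0/0.45 = 6.667 cmH2O·s/L.
C = Vt/(Pplat − PEEP) = 430.0 / (13.0 − 5) = 430.0/8.0 = 53.75 mL/cmH2O.
τ = R × C = 6.667 × 0.05375 L/cmH2O = 0.3584 s.
Fraction remaining at end-expiration = e^(−Te/τ) = e^(−0.22/0.3584) = 0.5413 → 54.13%.

54.1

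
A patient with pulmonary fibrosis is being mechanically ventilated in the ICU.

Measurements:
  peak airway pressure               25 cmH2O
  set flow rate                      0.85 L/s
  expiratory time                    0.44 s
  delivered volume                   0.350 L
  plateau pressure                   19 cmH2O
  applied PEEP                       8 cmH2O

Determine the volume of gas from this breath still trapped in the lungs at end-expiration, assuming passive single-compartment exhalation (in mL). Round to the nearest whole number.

49

R = (PIP − Pplat)/V̇ = (25 − 19) / 0.85 = 6.0/0.85 = 7.059 cmH2O·s/L.
C = Vt/(Pplat − PEEP) = 350.0 / (19 − 8) = 350.0/11.0 = 31.818 mL/cmH2O.
τ = R × C = 7.059 × 0.03182 L/cmH2O = 0.2246 s.
Fraction remaining = e^(−Te/τ) = e^(−0.44/0.2246) = 0.141.
Trapped volume = 350.0 × 0.141 = 49.35 mL.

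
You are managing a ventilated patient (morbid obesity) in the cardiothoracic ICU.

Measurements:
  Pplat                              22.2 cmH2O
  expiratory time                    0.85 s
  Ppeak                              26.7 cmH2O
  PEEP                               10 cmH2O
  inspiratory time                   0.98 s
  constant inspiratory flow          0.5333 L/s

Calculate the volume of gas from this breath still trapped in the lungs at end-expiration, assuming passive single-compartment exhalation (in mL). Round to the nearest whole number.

50

Vt = flow × Ti = 0.5333 L/s × 0.98 s × 1000 mL/L = 522.63 mL.
R = (PIP − Pplat)/V̇ = (26.7 − 22.2) / 0.5333 = 4.5/0.5333 = 8.438 cmH2O·s/L.
C = Vt/(Pplat − PEEP) = 522.63 / (22.2 − 10) = 522.63/12.2 = 42.839 mL/cmH2O.
τ = R × C = 8.438 × 0.04284 L/cmH2O = 0.3615 s.
Fraction remaining = e^(−Te/τ) = e^(−0.85/0.3615) = 0.09524.
Trapped volume = 522.63 × 0.09524 = 49.775 mL.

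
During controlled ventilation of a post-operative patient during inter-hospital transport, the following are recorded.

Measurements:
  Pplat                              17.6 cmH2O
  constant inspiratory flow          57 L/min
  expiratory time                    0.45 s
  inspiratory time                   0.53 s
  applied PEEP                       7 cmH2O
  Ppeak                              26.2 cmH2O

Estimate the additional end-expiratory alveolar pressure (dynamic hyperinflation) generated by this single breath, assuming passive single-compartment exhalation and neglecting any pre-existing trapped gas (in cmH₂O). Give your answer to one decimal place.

Flow: 57 L/min ÷ 60 = 0.95 L/s.
Vt = flow × Ti = 0.95 L/s × 0.53 s × 1000 mL/L = 503.5 mL.
R = (PIP − Pplat)/V̇ = (26.2 − 17.6) / 0.95 = 8.6/0.95 = 9.053 cmH2O·s/L.
C = Vt/(Pplat − PEEP) = 503.5 / (17.6 − 7) = 503.5/10.6 = 47.5 mL/cmH2O.
τ = R × C = 9.053 × 0.0475 L/cmH2O = 0.43 s.
Fraction remaining = e^(−Te/τ) = e^(−0.45/0.43) = 0.3512; trapped volume = 503.5 × 0.3512 = 176.83 mL.
Additional alveolar pressure from trapping ≈ V_trapped / C = 176.83 / 47.5 = 3.723 cmH2O.

3.7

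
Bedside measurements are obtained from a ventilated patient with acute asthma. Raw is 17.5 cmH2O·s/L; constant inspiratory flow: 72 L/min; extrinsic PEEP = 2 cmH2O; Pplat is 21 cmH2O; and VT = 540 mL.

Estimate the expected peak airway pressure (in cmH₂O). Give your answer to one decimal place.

Flow: 72 L/min ÷ 60 = 1.2 L/s.
PIP = Pplat + Raw × flow = 21 + 17.5 × 1.2 = 21 + 21.0 = 42.0 cmH2O.

42.0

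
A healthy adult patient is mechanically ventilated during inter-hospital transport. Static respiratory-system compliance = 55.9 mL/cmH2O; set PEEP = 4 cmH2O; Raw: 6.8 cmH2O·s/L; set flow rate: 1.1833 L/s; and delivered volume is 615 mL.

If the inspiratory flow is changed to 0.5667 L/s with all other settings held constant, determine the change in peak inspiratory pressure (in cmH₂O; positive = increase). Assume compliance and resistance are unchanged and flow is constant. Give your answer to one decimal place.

PIP = Vt/C + R·V̇ + PEEP (constant-flow equation of motion).
Only the resistive term changes: ΔPIP = R × ΔV̇ = 6.8 × (0.5667 − 1.1833) = 6.8 × -0.6166 = -4.193 cmH2O.

-4.2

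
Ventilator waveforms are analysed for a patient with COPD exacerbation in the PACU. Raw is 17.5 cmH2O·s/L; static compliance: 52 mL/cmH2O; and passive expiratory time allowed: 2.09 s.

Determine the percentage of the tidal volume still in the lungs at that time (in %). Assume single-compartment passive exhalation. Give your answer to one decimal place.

10.1

τ = R × C = 17.5 × 52 mL/cmH2O = 17.5 × 0.052 L/cmH2O = 0.91 s.
Passive exhalation: V(t)/V₀ = e^(−t/τ) = e^(−2.09/0.91) = 0.1006.
Fraction remaining = 0.1006 → 10.06%.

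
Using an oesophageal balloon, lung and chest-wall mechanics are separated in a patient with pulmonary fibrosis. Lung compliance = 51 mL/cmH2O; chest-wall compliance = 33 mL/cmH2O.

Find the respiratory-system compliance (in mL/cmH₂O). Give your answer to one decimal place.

20.0

Lung and chest wall are elastances in series: 1/Crs = 1/CL + 1/Ccw.
1/Crs = 1/51 + 1/33 = 0.04991.
Crs = 20.036 mL/cmH2O.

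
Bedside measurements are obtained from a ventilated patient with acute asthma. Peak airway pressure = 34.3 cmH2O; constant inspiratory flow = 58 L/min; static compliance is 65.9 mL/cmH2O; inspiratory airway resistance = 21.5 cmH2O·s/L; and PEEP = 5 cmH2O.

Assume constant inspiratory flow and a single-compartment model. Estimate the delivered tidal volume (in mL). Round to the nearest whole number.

561

Flow: 58 L/min ÷ 60 = 0.9667 L/s.
Equation of motion (constant flow): PIP = Vt/C + R·V̇ + PEEP.
Vt/C = PIP − R·V̇ − PEEP = 34.3 − 20.784 − 5 = 8.516 cmH2O.
Vt = C × 8.516 = 65.9 × 8.516 = 561.2 mL.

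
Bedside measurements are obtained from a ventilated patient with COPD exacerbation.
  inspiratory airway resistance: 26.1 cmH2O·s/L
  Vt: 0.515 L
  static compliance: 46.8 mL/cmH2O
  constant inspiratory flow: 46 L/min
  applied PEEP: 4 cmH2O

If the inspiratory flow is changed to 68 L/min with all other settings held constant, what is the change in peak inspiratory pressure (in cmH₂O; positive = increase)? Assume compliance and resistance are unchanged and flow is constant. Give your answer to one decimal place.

9.6

Flow: 46 L/min ÷ 60 = 0.7667 L/s.
New flow: 68 L/min ÷ 60 = 1.1333 L/s.
PIP = Vt/C + R·V̇ + PEEP (constant-flow equation of motion).
Only the resistive term changes: ΔPIP = R × ΔV̇ = 26.1 × (1.1333 − 0.7667) = 26.1 × 0.3666 = 9.568 cmH2O.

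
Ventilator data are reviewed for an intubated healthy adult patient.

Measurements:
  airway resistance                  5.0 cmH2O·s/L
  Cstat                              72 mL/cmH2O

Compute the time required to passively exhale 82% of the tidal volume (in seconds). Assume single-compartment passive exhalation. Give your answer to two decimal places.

τ = R × C = 5.0 × 72 mL/cmH2O = 5.0 × 0.072 L/cmH2O = 0.36 s.
Exhaled fraction f = 1 − e^(−t/τ) → t = −τ·ln(1 − f) = −0.36·ln(0.18) = 0.6173 s.

0.62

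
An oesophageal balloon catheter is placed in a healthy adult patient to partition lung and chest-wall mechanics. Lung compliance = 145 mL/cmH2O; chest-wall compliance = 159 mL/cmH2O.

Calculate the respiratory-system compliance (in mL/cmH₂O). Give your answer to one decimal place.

75.8

Lung and chest wall are elastances in series: 1/Crs = 1/CL + 1/Ccw.
1/Crs = 1/145 + 1/159 = 0.01319.
Crs = 75.815 mL/cmH2O.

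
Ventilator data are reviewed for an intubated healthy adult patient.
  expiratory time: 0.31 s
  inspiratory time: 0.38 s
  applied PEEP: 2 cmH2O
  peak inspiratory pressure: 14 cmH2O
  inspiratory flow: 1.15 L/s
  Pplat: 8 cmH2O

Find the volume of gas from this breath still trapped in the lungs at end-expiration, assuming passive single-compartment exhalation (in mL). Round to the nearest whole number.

193

Vt = flow × Ti = 1.15 L/s × 0.38 s × 1000 mL/L = 437.0 mL.
R = (PIP − Pplat)/V̇ = (14 − 8) / 1.15 = 6.0/1.15 = 5.217 cmH2O·s/L.
C = Vt/(Pplat − PEEP) = 437.0 / (8 − 2) = 437.0/6.0 = 72.833 mL/cmH2O.
τ = R × C = 5.217 × 0.07283 L/cmH2O = 0.38 s.
Fraction remaining = e^(−Te/τ) = e^(−0.31/0.38) = 0.4423.
Trapped volume = 437.0 × 0.4423 = 193.29 mL.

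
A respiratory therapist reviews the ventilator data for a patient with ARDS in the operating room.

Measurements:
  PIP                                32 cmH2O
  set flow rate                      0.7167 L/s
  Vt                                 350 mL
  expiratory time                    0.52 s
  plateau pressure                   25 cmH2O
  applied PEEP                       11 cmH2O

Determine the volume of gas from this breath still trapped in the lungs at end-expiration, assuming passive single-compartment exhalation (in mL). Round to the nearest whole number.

42

R = (PIP − Pplat)/V̇ = (32 − 25) / 0.7167 = 7.0/0.7167 = 9.767 cmH2O·s/L.
C = Vt/(Pplat − PEEP) = 350.0 / (25 − 11) = 350.0/14.0 = 25.0 mL/cmH2O.
τ = R × C = 9.767 × 0.025 L/cmH2O = 0.2442 s.
Fraction remaining = e^(−Te/τ) = e^(−0.52/0.2442) = 0.1189.
Trapped volume = 350.0 × 0.1189 = 41.615 mL.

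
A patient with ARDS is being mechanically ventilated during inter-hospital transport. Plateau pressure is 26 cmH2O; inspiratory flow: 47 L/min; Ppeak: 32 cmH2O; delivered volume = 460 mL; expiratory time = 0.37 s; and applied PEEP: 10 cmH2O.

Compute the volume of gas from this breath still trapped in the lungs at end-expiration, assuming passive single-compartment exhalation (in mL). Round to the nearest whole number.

Flow: 47 L/min ÷ 60 = 0.7833 L/s.
R = (PIP − Pplat)/V̇ = (32 − 26) / 0.7833 = 6.0/0.7833 = 7.66 cmH2O·s/L.
C = Vt/(Pplat − PEEP) = 460.0 / (26 − 10) = 460.0/16.0 = 28.75 mL/cmH2O.
τ = R × C = 7.66 × 0.02875 L/cmH2O = 0.2202 s.
Fraction remaining = e^(−Te/τ) = e^(−0.37/0.2202) = 0.1863.
Trapped volume = 460.0 × 0.1863 = 85.698 mL.

86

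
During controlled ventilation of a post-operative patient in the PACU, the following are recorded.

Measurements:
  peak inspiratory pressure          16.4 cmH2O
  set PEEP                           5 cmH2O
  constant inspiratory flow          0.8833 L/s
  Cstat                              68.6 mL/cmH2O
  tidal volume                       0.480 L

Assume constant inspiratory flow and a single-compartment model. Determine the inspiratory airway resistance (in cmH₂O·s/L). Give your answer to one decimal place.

Equation of motion (constant flow): PIP = Vt/C + R·V̇ + PEEP.
R·V̇ = PIP − Vt/C − PEEP = 16.4 − 480/68.6 − 5 = 16.4 − 6.997 − 5 = 4.403 cmH2O.
R = 4.403 / 0.8833 = 4.985 cmH2O·s/L.

5.0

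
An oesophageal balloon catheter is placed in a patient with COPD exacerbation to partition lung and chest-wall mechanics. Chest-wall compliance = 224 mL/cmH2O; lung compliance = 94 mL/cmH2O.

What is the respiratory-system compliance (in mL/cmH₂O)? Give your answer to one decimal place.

Lung and chest wall are elastances in series: 1/Crs = 1/CL + 1/Ccw.
1/Crs = 1/94 + 1/224 = 0.0151.
Crs = 66.225 mL/cmH2O.

66.2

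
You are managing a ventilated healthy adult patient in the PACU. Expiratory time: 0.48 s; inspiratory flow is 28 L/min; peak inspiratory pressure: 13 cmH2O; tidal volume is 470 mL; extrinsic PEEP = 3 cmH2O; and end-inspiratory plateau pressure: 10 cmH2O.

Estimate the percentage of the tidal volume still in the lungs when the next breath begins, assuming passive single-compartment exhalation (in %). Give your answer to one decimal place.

32.9

Flow: 28 L/min ÷ 60 = 0.4667 L/s.
R = (PIP − Pplat)/V̇ = (13 − 10) / 0.4667 = 3.0/0.4667 = 6.428 cmH2O·s/L.
C = Vt/(Pplat − PEEP) = 470.0 / (10 − 3) = 470.0/7.0 = 67.143 mL/cmH2O.
τ = R × C = 6.428 × 0.06714 L/cmH2O = 0.4316 s.
Fraction remaining at end-expiration = e^(−Te/τ) = e^(−0.48/0.4316) = 0.3289 → 32.89%.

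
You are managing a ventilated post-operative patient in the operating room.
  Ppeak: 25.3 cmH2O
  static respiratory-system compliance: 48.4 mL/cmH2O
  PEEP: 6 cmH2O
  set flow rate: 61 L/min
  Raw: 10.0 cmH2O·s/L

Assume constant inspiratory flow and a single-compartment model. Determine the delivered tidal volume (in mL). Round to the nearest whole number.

442

Flow: 61 L/min ÷ 60 = 1.0167 L/s.
Equation of motion (constant flow): PIP = Vt/C + R·V̇ + PEEP.
Vt/C = PIP − R·V̇ − PEEP = 25.3 − 10.167 − 6 = 9.133 cmH2O.
Vt = C × 9.133 = 48.4 × 9.133 = 442.04 mL.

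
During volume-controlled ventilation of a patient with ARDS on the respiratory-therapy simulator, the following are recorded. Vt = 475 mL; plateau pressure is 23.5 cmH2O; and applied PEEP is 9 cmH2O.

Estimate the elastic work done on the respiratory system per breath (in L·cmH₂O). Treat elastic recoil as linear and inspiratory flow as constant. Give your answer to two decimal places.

Elastic work ≈ ½ × (Pplat − PEEP) × Vt = 0.5 × (23.5 − 9) × 0.475 L = 0.5 × 14.5 × 0.475 = 3.444 L·cmH2O.

3.44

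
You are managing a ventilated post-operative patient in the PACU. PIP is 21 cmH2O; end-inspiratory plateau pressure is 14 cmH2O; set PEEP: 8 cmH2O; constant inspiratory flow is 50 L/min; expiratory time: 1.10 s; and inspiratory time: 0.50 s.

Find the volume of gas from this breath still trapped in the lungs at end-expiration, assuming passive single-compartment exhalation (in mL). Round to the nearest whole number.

Flow: 50 L/min ÷ 60 = 0.8333 L/s.
Vt = flow × Ti = 0.8333 L/s × 0.50 s × 1000 mL/L = 416.65 mL.
R = (PIP − Pplat)/V̇ = (21 − 14) / 0.8333 = 7.0/0.8333 = 8.4 cmH2O·s/L.
C = Vt/(Pplat − PEEP) = 416.65 / (14 − 8) = 416.65/6.0 = 69.442 mL/cmH2O.
τ = R × C = 8.4 × 0.06944 L/cmH2O = 0.5833 s.
Fraction remaining = e^(−Te/τ) = e^(−1.10/0.5833) = 0.1517.
Trapped volume = 416.65 × 0.1517 = 63.206 mL.

63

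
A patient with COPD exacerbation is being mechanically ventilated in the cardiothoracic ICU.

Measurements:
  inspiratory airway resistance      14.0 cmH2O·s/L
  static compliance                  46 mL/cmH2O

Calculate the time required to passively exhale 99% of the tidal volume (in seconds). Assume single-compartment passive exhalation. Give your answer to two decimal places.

2.97

τ = R × C = 14.0 × 46 mL/cmH2O = 14.0 × 0.046 L/cmH2O = 0.644 s.
Exhaled fraction f = 1 − e^(−t/τ) → t = −τ·ln(1 − f) = −0.644·ln(0.01) = 2.966 s.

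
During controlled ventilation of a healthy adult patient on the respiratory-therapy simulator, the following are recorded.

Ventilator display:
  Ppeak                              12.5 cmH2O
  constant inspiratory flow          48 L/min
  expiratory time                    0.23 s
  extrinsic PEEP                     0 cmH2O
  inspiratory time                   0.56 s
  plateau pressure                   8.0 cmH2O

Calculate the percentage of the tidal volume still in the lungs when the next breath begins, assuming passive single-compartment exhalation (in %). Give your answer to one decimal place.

Flow: 48 L/min ÷ 60 = 0.8 L/s.
Vt = flow × Ti = 0.8 L/s × 0.56 s × 1000 mL/L = 448.0 mL.
R = (PIP − Pplat)/V̇ = (12.5 − 8.0) / 0.8 = 4.5/0.8 = 5.625 cmH2O·s/L.
C = Vt/(Pplat − PEEP) = 448.0 / (8.0 − 0) = 448.0/8.0 = 56.0 mL/cmH2O.
τ = R × C = 5.625 × 0.056 L/cmH2O = 0.315 s.
Fraction remaining at end-expiration = e^(−Te/τ) = e^(−0.23/0.315) = 0.4818 → 48.18%.

48.2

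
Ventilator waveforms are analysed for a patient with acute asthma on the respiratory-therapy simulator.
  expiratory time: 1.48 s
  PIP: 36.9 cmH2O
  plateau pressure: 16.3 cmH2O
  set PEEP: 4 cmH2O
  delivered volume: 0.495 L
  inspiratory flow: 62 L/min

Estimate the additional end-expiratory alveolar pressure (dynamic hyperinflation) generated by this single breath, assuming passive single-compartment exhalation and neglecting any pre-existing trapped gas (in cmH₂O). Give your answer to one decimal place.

1.9

Flow: 62 L/min ÷ 60 = 1.0333 L/s.
R = (PIP − Pplat)/V̇ = (36.9 − 16.3) / 1.0333 = 20.6/1.0333 = 19.936 cmH2O·s/L.
C = Vt/(Pplat − PEEP) = 495.0 / (16.3 − 4) = 495.0/12.3 = 40.244 mL/cmH2O.
τ = R × C = 19.936 × 0.04024 L/cmH2O = 0.8022 s.
Fraction remaining = e^(−Te/τ) = e^(−1.48/0.8022) = 0.158; trapped volume = 495.0 × 0.158 = 78.21 mL.
Additional alveolar pressure from trapping ≈ V_trapped / C = 78.21 / 40.244 = 1.943 cmH2O.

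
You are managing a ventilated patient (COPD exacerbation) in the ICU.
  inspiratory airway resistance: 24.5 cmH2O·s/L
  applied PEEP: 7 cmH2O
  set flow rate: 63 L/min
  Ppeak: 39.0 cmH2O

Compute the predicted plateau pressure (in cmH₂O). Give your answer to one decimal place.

Flow: 63 L/min ÷ 60 = 1.05 L/s.
Pplat = PIP − Raw × flow = 39.0 − 24.5 × 1.05 = 39.0 − 25.725 = 13.275 cmH2O.

13.3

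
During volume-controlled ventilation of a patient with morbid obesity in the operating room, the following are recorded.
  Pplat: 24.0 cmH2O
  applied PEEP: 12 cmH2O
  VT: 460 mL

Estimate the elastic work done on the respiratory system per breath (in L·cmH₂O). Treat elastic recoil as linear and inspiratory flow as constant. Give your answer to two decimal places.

Elastic work ≈ ½ × (Pplat − PEEP) × Vt = 0.5 × (24.0 − 12) × 0.460 L = 0.5 × 12.0 × 0.460 = 2.76 L·cmH2O.

2.76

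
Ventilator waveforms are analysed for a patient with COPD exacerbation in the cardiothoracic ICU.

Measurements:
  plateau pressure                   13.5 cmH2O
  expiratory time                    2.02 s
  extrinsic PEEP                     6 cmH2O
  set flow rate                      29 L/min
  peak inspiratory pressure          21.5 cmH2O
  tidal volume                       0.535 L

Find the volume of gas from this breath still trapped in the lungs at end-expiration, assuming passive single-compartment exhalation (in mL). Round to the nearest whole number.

Flow: 29 L/min ÷ 60 = 0.4833 L/s.
R = (PIP − Pplat)/V̇ = (21.5 − 13.5) / 0.4833 = 8.0/0.4833 = 16.553 cmH2O·s/L.
C = Vt/(Pplat − PEEP) = 535.0 / (13.5 − 6) = 535.0/7.5 = 71.333 mL/cmH2O.
τ = R × C = 16.553 × 0.07133 L/cmH2O = 1.181 s.
Fraction remaining = e^(−Te/τ) = e^(−2.02/1.181) = 0.1808.
Trapped volume = 535.0 × 0.1808 = 96.728 mL.

97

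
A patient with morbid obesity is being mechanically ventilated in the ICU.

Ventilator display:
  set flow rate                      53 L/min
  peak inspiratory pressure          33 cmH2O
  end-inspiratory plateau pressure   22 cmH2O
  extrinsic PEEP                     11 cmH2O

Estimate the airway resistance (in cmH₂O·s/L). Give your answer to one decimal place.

12.5

Flow: 53 L/min ÷ 60 = 0.8833 L/s.
Raw = (PIP − Pplat) / flow = (33 − 22) / 0.8833 = 11.0 / 0.8833 = 12.453 cmH2O·s/L.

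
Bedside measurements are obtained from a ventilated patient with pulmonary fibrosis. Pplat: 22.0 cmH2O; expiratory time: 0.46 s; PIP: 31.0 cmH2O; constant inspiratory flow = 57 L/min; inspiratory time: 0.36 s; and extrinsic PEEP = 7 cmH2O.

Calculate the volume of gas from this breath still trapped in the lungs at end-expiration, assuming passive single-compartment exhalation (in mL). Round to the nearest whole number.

41

Flow: 57 L/min ÷ 60 = 0.95 L/s.
Vt = flow × Ti = 0.95 L/s × 0.36 s × 1000 mL/L = 342.0 mL.
R = (PIP − Pplat)/V̇ = (31.0 − 22.0) / 0.95 = 9.0/0.95 = 9.474 cmH2O·s/L.
C = Vt/(Pplat − PEEP) = 342.0 / (22.0 − 7) = 342.0/15.0 = 22.8 mL/cmH2O.
τ = R × C = 9.474 × 0.0228 L/cmH2O = 0.216 s.
Fraction remaining = e^(−Te/τ) = e^(−0.46/0.216) = 0.1189.
Trapped volume = 342.0 × 0.1189 = 40.664 mL.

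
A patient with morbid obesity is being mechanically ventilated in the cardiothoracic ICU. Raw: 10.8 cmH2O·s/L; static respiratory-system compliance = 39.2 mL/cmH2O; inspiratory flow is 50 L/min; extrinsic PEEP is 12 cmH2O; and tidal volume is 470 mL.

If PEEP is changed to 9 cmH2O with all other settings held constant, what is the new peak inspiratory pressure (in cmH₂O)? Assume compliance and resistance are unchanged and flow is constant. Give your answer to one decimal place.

Flow: 50 L/min ÷ 60 = 0.8333 L/s.
PIP = Vt/C + R·V̇ + PEEP (constant-flow equation of motion).
Only the baseline term changes: ΔPIP = ΔPEEP = 9 − 12 = -3.0 cmH2O.
Original PIP = 470/39.2 + 10.8×0.8333 + 12 = 32.989 cmH2O; new PIP = 32.989 + (-3.0) = 29.989 cmH2O.

30.0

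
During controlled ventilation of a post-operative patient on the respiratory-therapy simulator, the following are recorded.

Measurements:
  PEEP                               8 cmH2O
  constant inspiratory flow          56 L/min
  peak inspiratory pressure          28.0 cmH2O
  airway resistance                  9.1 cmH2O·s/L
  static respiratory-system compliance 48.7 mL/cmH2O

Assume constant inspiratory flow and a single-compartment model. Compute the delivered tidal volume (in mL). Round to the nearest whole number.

560

Flow: 56 L/min ÷ 60 = 0.9333 L/s.
Equation of motion (constant flow): PIP = Vt/C + R·V̇ + PEEP.
Vt/C = PIP − R·V̇ − PEEP = 28.0 − 8.493 − 8 = 11.507 cmH2O.
Vt = C × 11.507 = 48.7 × 11.507 = 560.39 mL.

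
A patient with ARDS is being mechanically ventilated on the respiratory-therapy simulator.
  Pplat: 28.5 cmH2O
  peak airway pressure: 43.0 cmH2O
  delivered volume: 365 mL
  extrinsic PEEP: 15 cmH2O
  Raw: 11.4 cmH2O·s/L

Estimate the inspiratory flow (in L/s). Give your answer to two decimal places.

flow = (PIP − Pplat) / Raw = 14.5 / 11.4 = 1.272 L/s.

1.27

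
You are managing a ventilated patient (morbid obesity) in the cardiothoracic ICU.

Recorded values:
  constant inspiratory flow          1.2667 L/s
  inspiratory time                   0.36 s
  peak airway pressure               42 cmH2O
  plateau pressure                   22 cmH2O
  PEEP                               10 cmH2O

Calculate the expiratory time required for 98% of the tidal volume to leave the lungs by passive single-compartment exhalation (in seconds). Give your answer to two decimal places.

Vt = flow × Ti = 1.2667 L/s × 0.36 s × 1000 mL/L = 456.01 mL.
R = (PIP − Pplat)/V̇ = (42 − 22) / 1.2667 = 20.0/1.2667 = 15.789 cmH2O·s/L.
C = Vt/(Pplat − PEEP) = 456.01 / (22 − 10) = 456.01/12.0 = 38.001 mL/cmH2O.
τ = R × C = 15.789 × 0.038 L/cmH2O = 0.6 s.
t = −τ·ln(1 − 0.98) = −0.6·ln(0.02) = 2.347 s.

2.35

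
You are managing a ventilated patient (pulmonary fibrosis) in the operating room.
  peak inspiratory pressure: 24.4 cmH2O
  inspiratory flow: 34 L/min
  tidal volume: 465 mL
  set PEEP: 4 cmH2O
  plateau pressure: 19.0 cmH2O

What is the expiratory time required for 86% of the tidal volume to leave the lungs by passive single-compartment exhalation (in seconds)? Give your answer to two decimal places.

0.58

Flow: 34 L/min ÷ 60 = 0.5667 L/s.
R = (PIP − Pplat)/V̇ = (24.4 − 19.0) / 0.5667 = 5.4/0.5667 = 9.529 cmH2O·s/L.
C = Vt/(Pplat − PEEP) = 465.0 / (19.0 − 4) = 465.0/15.0 = 31.0 mL/cmH2O.
τ = R × C = 9.529 × 0.031 L/cmH2O = 0.2954 s.
t = −τ·ln(1 − 0.86) = −0.2954·ln(0.14) = 0.5808 s.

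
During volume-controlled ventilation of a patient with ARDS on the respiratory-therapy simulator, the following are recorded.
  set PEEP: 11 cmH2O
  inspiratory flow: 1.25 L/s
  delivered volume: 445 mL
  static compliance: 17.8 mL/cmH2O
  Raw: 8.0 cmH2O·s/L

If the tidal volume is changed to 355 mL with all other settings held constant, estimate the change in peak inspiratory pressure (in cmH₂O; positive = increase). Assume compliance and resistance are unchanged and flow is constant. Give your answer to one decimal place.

-5.1

PIP = Vt/C + R·V̇ + PEEP (constant-flow equation of motion).
Only the elastic term changes: ΔPIP = ΔVt / C = (355 − 445) / 17.8 = -5.056 cmH2O.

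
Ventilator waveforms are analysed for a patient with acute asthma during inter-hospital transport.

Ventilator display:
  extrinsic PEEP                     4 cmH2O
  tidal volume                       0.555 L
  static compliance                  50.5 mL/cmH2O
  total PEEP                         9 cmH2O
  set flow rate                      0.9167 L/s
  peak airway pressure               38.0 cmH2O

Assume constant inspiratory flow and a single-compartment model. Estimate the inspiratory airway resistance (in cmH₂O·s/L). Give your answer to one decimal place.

19.6

Total PEEP = 9 cmH2O (set 4 + intrinsic 5); this is the baseline alveolar pressure.
Equation of motion (constant flow): PIP = Vt/C + R·V̇ + PEEP.
R·V̇ = PIP − Vt/C − PEEP = 38.0 − 555/50.5 − 9 = 38.0 − 10.99 − 9 = 18.01 cmH2O.
R = 18.01 / 0.9167 = 19.647 cmH2O·s/L.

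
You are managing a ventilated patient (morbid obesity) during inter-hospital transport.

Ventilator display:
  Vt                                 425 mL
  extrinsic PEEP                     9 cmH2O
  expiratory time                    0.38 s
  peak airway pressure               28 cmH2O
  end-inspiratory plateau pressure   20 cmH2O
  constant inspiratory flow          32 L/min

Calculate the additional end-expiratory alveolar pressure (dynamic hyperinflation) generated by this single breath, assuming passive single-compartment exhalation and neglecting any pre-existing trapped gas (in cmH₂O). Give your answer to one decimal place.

Flow: 32 L/min ÷ 60 = 0.5333 L/s.
R = (PIP − Pplat)/V̇ = (28 − 20) / 0.5333 = 8.0/0.5333 = 15.001 cmH2O·s/L.
C = Vt/(Pplat − PEEP) = 425.0 / (20 − 9) = 425.0/11.0 = 38.636 mL/cmH2O.
τ = R × C = 15.001 × 0.03864 L/cmH2O = 0.5796 s.
Fraction remaining = e^(−Te/τ) = e^(−0.38/0.5796) = 0.5191; trapped volume = 425.0 × 0.5191 = 220.62 mL.
Additional alveolar pressure from trapping ≈ V_trapped / C = 220.62 / 38.636 = 5.71 cmH2O.

5.7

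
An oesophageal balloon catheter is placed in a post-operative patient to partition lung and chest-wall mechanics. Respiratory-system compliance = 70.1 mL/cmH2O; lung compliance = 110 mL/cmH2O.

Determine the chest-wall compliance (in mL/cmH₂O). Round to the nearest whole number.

1/Ccw = 1/Crs − 1/CL.
1/Ccw = 1/70.1 − 1/110 = 0.005174.
Ccw = 193.27 mL/cmH2O.

193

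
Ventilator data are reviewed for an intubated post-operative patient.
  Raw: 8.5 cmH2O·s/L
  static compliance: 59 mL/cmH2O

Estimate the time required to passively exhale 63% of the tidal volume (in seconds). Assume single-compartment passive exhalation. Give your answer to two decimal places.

τ = R × C = 8.5 × 59 mL/cmH2O = 8.5 × 0.059 L/cmH2O = 0.5015 s.
Exhaled fraction f = 1 − e^(−t/τ) → t = −τ·ln(1 − f) = −0.5015·ln(0.37) = 0.4986 s.

0.50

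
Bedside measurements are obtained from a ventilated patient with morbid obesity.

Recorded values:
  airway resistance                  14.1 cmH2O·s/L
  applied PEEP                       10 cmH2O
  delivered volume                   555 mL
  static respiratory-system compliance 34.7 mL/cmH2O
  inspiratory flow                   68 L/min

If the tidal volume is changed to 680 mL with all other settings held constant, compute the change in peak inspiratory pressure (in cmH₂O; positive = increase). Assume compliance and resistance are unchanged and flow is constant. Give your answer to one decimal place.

PIP = Vt/C + R·V̇ + PEEP (constant-flow equation of motion).
Only the elastic term changes: ΔPIP = ΔVt / C = (680 − 555) / 34.7 = 3.602 cmH2O.

3.6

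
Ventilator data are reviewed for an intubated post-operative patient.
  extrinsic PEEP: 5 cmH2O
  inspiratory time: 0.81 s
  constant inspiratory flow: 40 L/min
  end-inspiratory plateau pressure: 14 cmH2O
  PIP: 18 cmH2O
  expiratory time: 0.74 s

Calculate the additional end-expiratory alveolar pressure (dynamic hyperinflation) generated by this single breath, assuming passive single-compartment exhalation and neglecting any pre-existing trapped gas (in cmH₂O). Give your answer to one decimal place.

Flow: 40 L/min ÷ 60 = 0.6667 L/s.
Vt = flow × Ti = 0.6667 L/s × 0.81 s × 1000 mL/L = 540.03 mL.
R = (PIP − Pplat)/V̇ = (18 − 14) / 0.6667 = 4.0/0.6667 = 6.0 cmH2O·s/L.
C = Vt/(Pplat − PEEP) = 540.03 / (14 − 5) = 540.03/9.0 = 60.003 mL/cmH2O.
τ = R × C = 6.0 × 0.06 L/cmH2O = 0.36 s.
Fraction remaining = e^(−Te/τ) = e^(−0.74/0.36) = 0.128; trapped volume = 540.03 × 0.128 = 69.124 mL.
Additional alveolar pressure from trapping ≈ V_trapped / C = 69.124 / 60.003 = 1.152 cmH2O.

1.2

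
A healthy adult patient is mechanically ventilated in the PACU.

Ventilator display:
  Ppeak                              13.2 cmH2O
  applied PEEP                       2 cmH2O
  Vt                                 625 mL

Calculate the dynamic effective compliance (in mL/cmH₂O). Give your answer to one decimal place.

55.8

Dynamic compliance = Vt / (PIP − PEEP) = 625 / (13.2 − 2) = 625 / 11.2 = 55.804 mL/cmH2O.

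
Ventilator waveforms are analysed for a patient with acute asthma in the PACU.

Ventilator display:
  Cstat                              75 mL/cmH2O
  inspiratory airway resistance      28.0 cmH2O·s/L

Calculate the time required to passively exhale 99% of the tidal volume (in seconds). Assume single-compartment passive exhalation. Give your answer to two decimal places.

τ = R × C = 28.0 × 75 mL/cmH2O = 28.0 × 0.075 L/cmH2O = 2.1 s.
Exhaled fraction f = 1 − e^(−t/τ) → t = −τ·ln(1 − f) = −2.1·ln(0.01) = 9.671 s.

9.67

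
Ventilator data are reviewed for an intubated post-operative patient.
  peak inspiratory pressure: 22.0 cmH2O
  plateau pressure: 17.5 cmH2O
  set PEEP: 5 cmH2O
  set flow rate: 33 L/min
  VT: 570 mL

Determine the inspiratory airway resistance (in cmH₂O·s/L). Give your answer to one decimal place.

8.2

Flow: 33 L/min ÷ 60 = 0.55 L/s.
Raw = (PIP − Pplat) / flow = (22.0 − 17.5) / 0.55 = 4.5 / 0.55 = 8.182 cmH2O·s/L.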